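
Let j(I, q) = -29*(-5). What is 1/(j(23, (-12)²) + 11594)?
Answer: 1/11739 ≈ 8.5186e-5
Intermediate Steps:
j(I, q) = 145
1/(j(23, (-12)²) + 11594) = 1/(145 + 11594) = 1/11739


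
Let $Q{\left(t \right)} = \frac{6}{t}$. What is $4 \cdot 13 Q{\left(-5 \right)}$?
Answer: $- \frac{312}{5} \approx -62.4$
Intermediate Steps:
$4 \cdot 13 Q{\left(-5 \right)} = 4 \cdot 13 \frac{6}{-5} = 52 \cdot 6 \left(- \frac{1}{5}\right) = 52 \left(- \frac{6}{5}\right) = - \frac{312}{5}$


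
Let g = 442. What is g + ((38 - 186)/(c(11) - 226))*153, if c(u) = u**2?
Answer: 23018/35 ≈ 657.66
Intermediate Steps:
g + ((38 - 186)/(c(11) - 226))*153 = 442 + ((38 - 186)/(11**2 - 226))*153 = 442 - 148/(121 - 226)*153 = 442 - 148/(-105)*153 = 442 - 148*(-1/105)*153 = 442 + (148/105)*153 = 442 + 7548/35 = 23018/35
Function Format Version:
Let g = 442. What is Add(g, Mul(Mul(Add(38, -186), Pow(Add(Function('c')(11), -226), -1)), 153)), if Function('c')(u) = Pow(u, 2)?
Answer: Rational(23018, 35) ≈ 657.66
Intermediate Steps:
Add(g, Mul(Mul(Add(38, -186), Pow(Add(Function('c')(11), -226), -1)), 153)) = Add(442, Mul(Mul(Add(38, -186), Pow(Add(Pow(11, 2), -226), -1)), 153)) = Add(442, Mul(Mul(-148, Pow(Add(121, -226), -1)), 153)) = Add(442, Mul(Mul(-148, Pow(-105, -1)), 153)) = Add(442, Mul(Mul(-148, Rational(-1, 105)), 153)) = Add(442, Mul(Rational(148, 105), 153)) = Add(442, Rational(7548, 35)) = Rational(23018, 35)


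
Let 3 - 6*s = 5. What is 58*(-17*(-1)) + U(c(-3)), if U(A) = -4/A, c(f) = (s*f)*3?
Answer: 2954/3 ≈ 984.67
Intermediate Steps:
s = -⅓ (s = ½ - ⅙*5 = ½ - ⅚ = -⅓ ≈ -0.33333)
c(f) = -f (c(f) = -f/3*3 = -f)
58*(-17*(-1)) + U(c(-3)) = 58*(-17*(-1)) - 4/((-1*(-3))) = 58*17 - 4/3 = 986 - 4*⅓ = 986 - 4/3 = 2954/3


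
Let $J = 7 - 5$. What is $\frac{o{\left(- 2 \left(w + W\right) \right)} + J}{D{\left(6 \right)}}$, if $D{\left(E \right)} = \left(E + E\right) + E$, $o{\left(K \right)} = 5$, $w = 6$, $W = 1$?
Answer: $\frac{7}{18} \approx 0.38889$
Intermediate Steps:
$J = 2$
$D{\left(E \right)} = 3 E$ ($D{\left(E \right)} = 2 E + E = 3 E$)
$\frac{o{\left(- 2 \left(w + W\right) \right)} + J}{D{\left(6 \right)}} = \frac{5 + 2}{3 \cdot 6} = \frac{1}{18} \cdot 7 = \frac{7}{18}$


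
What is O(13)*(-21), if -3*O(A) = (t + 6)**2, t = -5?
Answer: 7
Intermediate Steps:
O(A) = -1/3 (O(A) = -(-5 + 6)**2/3 = -1/3*1**2 = -1/3*1 = -1/3)
O(13)*(-21) = -1/3*(-21) = 7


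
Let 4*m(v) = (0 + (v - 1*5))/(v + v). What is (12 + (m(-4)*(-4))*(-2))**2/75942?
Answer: 361/135008 ≈ 0.0026739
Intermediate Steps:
m(v) = (-5 + v)/(8*v) (m(v) = ((0 + (v - 1*5))/(v + v))/4 = ((0 + (v - 5))/((2*v)))/4 = ((0 + (-5 + v))*(1/(2*v)))/4 = ((-5 + v)*(1/(2*v)))/4 = ((-5 + v)/(2*v))/4 = (-5 + v)/(8*v))
(12 + (m(-4)*(-4))*(-2))**2/75942 = (12 + (((1/8)*(-5 - 4)/(-4))*(-4))*(-2))**2/75942 = (12 + (((1/8)*(-1/4)*(-9))*(-4))*(-2))**2*(1/75942) = (12 + ((9/32)*(-4))*(-2))**2*(1/75942) = (12 - 9/8*(-2))**2*(1/75942) = (12 + 9/4)**2*(1/75942) = (57/4)**2*(1/75942) = (3249/16)*(1/75942) = 361/135008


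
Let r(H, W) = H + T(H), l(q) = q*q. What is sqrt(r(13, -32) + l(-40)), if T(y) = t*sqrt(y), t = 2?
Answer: sqrt(1613 + 2*sqrt(13)) ≈ 40.252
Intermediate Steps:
T(y) = 2*sqrt(y)
l(q) = q**2
r(H, W) = H + 2*sqrt(H)
sqrt(r(13, -32) + l(-40)) = sqrt((13 + 2*sqrt(13)) + (-40)**2) = sqrt((13 + 2*sqrt(13)) + 1600) = sqrt(1613 + 2*sqrt(13))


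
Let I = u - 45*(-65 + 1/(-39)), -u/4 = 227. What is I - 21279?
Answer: -250391/13 ≈ -19261.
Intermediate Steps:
u = -908 (u = -4*227 = -908)
I = 26236/13 (I = -908 - 45*(-65 + 1/(-39)) = -908 - 45*(-65 - 1/39) = -908 - 45*(-2536)/39 = -908 - 1*(-38040/13) = -908 + 38040/13 = 26236/13 ≈ 2018.2)
I - 21279 = 26236/13 - 21279 = -250391/13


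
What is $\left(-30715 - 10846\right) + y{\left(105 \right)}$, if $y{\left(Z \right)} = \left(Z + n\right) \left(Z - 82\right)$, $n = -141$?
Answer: $-42389$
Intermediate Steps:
$y{\left(Z \right)} = \left(-141 + Z\right) \left(-82 + Z\right)$ ($y{\left(Z \right)} = \left(Z - 141\right) \left(Z - 82\right) = \left(-141 + Z\right) \left(-82 + Z\right)$)
$\left(-30715 - 10846\right) + y{\left(105 \right)} = \left(-30715 - 10846\right) + \left(11562 + 105^{2} - 23415\right) = -41561 + \left(11562 + 11025 - 23415\right) = -41561 - 828 = -42389$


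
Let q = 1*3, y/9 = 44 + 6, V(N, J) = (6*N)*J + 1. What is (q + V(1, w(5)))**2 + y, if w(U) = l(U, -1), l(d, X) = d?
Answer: 1606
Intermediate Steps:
w(U) = U
V(N, J) = 1 + 6*J*N (V(N, J) = 6*J*N + 1 = 1 + 6*J*N)
y = 450 (y = 9*(44 + 6) = 9*50 = 450)
q = 3
(q + V(1, w(5)))**2 + y = (3 + (1 + 6*5*1))**2 + 450 = (3 + (1 + 30))**2 + 450 = (3 + 31)**2 + 450 = 34**2 + 450 = 1156 + 450 = 1606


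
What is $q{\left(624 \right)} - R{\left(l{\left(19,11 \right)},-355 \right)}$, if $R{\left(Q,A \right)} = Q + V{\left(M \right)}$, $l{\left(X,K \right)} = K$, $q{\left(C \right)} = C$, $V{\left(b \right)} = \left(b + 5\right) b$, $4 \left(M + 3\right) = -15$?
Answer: $\frac{9619}{16} \approx 601.19$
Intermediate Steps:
$M = - \frac{27}{4}$ ($M = -3 + \frac{1}{4} \left(-15\right) = -3 - \frac{15}{4} = - \frac{27}{4} \approx -6.75$)
$V{\left(b \right)} = b \left(5 + b\right)$ ($V{\left(b \right)} = \left(5 + b\right) b = b \left(5 + b\right)$)
$R{\left(Q,A \right)} = \frac{189}{16} + Q$ ($R{\left(Q,A \right)} = Q - \frac{27 \left(5 - \frac{27}{4}\right)}{4} = Q - - \frac{189}{16} = Q + \frac{189}{16} = \frac{189}{16} + Q$)
$q{\left(624 \right)} - R{\left(l{\left(19,11 \right)},-355 \right)} = 624 - \left(\frac{189}{16} + 11\right) = 624 - \frac{365}{16} = \frac{9619}{16}$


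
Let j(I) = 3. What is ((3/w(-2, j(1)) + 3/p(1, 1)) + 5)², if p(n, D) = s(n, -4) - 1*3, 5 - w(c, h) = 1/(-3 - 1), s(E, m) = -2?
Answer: 30276/1225 ≈ 24.715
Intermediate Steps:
w(c, h) = 21/4 (w(c, h) = 5 - 1/(-3 - 1) = 5 - 1/(-4) = 5 - 1*(-¼) = 5 + ¼ = 21/4)
p(n, D) = -5 (p(n, D) = -2 - 1*3 = -2 - 3 = -5)
((3/w(-2, j(1)) + 3/p(1, 1)) + 5)² = ((3/(21/4) + 3/(-5)) + 5)² = ((3*(4/21) + 3*(-⅕)) + 5)² = ((4/7 - ⅗) + 5)² = (-1/35 + 5)² = (174/35)² = 30276/1225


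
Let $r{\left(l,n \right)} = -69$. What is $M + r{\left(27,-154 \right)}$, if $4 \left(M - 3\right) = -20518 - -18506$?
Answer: $-569$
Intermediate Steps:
$M = -500$ ($M = 3 + \frac{-20518 - -18506}{4} = 3 + \frac{-20518 + 18506}{4} = 3 + \frac{1}{4} \left(-2012\right) = 3 - 503 = -500$)
$M + r{\left(27,-154 \right)} = -500 - 69 = -569$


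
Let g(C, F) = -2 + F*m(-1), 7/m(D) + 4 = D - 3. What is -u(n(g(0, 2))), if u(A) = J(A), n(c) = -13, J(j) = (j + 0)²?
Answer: -169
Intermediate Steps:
m(D) = 7/(-7 + D) (m(D) = 7/(-4 + (D - 3)) = 7/(-4 + (-3 + D)) = 7/(-7 + D))
J(j) = j²
g(C, F) = -2 - 7*F/8 (g(C, F) = -2 + F*(7/(-7 - 1)) = -2 + F*(7/(-8)) = -2 + F*(7*(-⅛)) = -2 + F*(-7/8) = -2 - 7*F/8)
u(A) = A²
-u(n(g(0, 2))) = -1*(-13)² = -1*169 = -169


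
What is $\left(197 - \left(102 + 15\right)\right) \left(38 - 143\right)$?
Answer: $-8400$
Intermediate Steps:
$\left(197 - \left(102 + 15\right)\right) \left(38 - 143\right) = \left(197 - 117\right) \left(-105\right) = 80 \left(-105\right) = -8400$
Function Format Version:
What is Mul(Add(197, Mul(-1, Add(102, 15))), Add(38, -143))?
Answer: -8400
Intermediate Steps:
Mul(Add(197, Mul(-1, Add(102, 15))), Add(38, -143)) = Mul(Add(197, Mul(-1, 117)), -105) = Mul(Add(197, -117), -105) = Mul(80, -105) = -8400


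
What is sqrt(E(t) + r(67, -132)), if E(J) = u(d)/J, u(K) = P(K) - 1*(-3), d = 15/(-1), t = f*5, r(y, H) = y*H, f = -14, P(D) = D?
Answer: I*sqrt(10833690)/35 ≈ 94.042*I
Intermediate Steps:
r(y, H) = H*y
t = -70 (t = -14*5 = -70)
d = -15 (d = 15*(-1) = -15)
u(K) = 3 + K (u(K) = K - 1*(-3) = K + 3 = 3 + K)
E(J) = -12/J (E(J) = (3 - 15)/J = -12/J)
sqrt(E(t) + r(67, -132)) = sqrt(-12/(-70) - 132*67) = sqrt(-12*(-1/70) - 8844) = sqrt(6/35 - 8844) = sqrt(-309534/35) = I*sqrt(10833690)/35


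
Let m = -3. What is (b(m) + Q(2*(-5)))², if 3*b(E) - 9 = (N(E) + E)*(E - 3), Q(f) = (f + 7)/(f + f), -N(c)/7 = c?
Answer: 431649/400 ≈ 1079.1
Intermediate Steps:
N(c) = -7*c
Q(f) = (7 + f)/(2*f) (Q(f) = (7 + f)/((2*f)) = (7 + f)*(1/(2*f)) = (7 + f)/(2*f))
b(E) = 3 - 2*E*(-3 + E) (b(E) = 3 + ((-7*E + E)*(E - 3))/3 = 3 + ((-6*E)*(-3 + E))/3 = 3 + (-6*E*(-3 + E))/3 = 3 - 2*E*(-3 + E))
(b(m) + Q(2*(-5)))² = ((3 - 2*(-3)² + 6*(-3)) + (7 + 2*(-5))/(2*((2*(-5)))))² = ((3 - 2*9 - 18) + (½)*(7 - 10)/(-10))² = ((3 - 18 - 18) + (½)*(-⅒)*(-3))² = (-33 + 3/20)² = (-657/20)² = 431649/400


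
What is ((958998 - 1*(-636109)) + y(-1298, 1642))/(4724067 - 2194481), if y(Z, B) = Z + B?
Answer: 1595451/2529586 ≈ 0.63072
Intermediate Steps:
y(Z, B) = B + Z
((958998 - 1*(-636109)) + y(-1298, 1642))/(4724067 - 2194481) = ((958998 - 1*(-636109)) + (1642 - 1298))/(4724067 - 2194481) = ((958998 + 636109) + 344)/2529586 = (1595107 + 344)*(1/2529586) = 1595451*(1/2529586) = 1595451/2529586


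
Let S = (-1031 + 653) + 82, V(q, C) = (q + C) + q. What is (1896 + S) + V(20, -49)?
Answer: 1591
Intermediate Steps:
V(q, C) = C + 2*q (V(q, C) = (C + q) + q = C + 2*q)
S = -296 (S = -378 + 82 = -296)
(1896 + S) + V(20, -49) = (1896 - 296) + (-49 + 2*20) = 1600 + (-49 + 40) = 1600 - 9 = 1591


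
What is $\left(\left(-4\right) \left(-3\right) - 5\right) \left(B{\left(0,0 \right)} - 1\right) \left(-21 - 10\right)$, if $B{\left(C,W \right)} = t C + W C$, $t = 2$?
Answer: $217$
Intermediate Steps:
$B{\left(C,W \right)} = 2 C + C W$ ($B{\left(C,W \right)} = 2 C + W C = 2 C + C W$)
$\left(\left(-4\right) \left(-3\right) - 5\right) \left(B{\left(0,0 \right)} - 1\right) \left(-21 - 10\right) = \left(\left(-4\right) \left(-3\right) - 5\right) \left(0 \left(2 + 0\right) - 1\right) \left(-21 - 10\right) = \left(12 - 5\right) \left(0 \cdot 2 - 1\right) \left(-31\right) = 7 \left(0 - 1\right) \left(-31\right) = 7 \left(-1\right) \left(-31\right) = \left(-7\right) \left(-31\right) = 217$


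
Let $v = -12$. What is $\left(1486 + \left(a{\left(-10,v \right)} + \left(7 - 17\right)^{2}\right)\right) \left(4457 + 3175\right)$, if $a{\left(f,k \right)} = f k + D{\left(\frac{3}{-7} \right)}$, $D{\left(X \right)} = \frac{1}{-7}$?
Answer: $\frac{91133712}{7} \approx 1.3019 \cdot 10^{7}$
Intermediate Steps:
$D{\left(X \right)} = - \frac{1}{7}$
$a{\left(f,k \right)} = - \frac{1}{7} + f k$ ($a{\left(f,k \right)} = f k - \frac{1}{7} = - \frac{1}{7} + f k$)
$\left(1486 + \left(a{\left(-10,v \right)} + \left(7 - 17\right)^{2}\right)\right) \left(4457 + 3175\right) = \left(1486 + \left(\left(- \frac{1}{7} - -120\right) + \left(7 - 17\right)^{2}\right)\right) \left(4457 + 3175\right) = \left(1486 + \left(\left(- \frac{1}{7} + 120\right) + \left(-10\right)^{2}\right)\right) 7632 = \left(1486 + \left(\frac{839}{7} + 100\right)\right) 7632 = \left(1486 + \frac{1539}{7}\right) 7632 = \frac{11941}{7} \cdot 7632 = \frac{91133712}{7}$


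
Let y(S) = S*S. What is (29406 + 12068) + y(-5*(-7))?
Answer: 42699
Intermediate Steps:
y(S) = S²
(29406 + 12068) + y(-5*(-7)) = (29406 + 12068) + (-5*(-7))² = 41474 + 35² = 41474 + 1225 = 42699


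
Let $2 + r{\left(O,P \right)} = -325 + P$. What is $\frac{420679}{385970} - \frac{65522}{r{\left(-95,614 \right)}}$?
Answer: $- \frac{25168791467}{110773390} \approx -227.21$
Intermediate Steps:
$r{\left(O,P \right)} = -327 + P$ ($r{\left(O,P \right)} = -2 + \left(-325 + P\right) = -327 + P$)
$\frac{420679}{385970} - \frac{65522}{r{\left(-95,614 \right)}} = \frac{420679}{385970} - \frac{65522}{-327 + 614} = 420679 \cdot \frac{1}{385970} - \frac{65522}{287} = \frac{420679}{385970} - \frac{65522}{287} = - \frac{25168791467}{110773390}$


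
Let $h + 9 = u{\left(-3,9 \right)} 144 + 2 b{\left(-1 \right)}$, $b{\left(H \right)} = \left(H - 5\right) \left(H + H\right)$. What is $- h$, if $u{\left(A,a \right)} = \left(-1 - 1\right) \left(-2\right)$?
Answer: $-591$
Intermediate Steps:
$b{\left(H \right)} = 2 H \left(-5 + H\right)$ ($b{\left(H \right)} = \left(-5 + H\right) 2 H = 2 H \left(-5 + H\right)$)
$u{\left(A,a \right)} = 4$ ($u{\left(A,a \right)} = \left(-2\right) \left(-2\right) = 4$)
$h = 591$ ($h = -9 + \left(4 \cdot 144 + 2 \cdot 2 \left(-1\right) \left(-5 - 1\right)\right) = -9 + \left(576 + 2 \cdot 2 \left(-1\right) \left(-6\right)\right) = -9 + \left(576 + 2 \cdot 12\right) = -9 + \left(576 + 24\right) = -9 + 600 = 591$)
$- h = \left(-1\right) 591 = -591$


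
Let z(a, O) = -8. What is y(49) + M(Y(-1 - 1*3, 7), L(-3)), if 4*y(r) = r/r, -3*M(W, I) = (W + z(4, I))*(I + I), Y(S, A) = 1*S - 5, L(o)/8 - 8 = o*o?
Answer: 18499/12 ≈ 1541.6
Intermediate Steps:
L(o) = 64 + 8*o**2 (L(o) = 64 + 8*(o*o) = 64 + 8*o**2)
Y(S, A) = -5 + S (Y(S, A) = S - 5 = -5 + S)
M(W, I) = -2*I*(-8 + W)/3 (M(W, I) = -(W - 8)*(I + I)/3 = -(-8 + W)*2*I/3 = -2*I*(-8 + W)/3)
y(r) = 1/4 (y(r) = (r/r)/4 = (1/4)*1 = 1/4)
y(49) + M(Y(-1 - 1*3, 7), L(-3)) = 1/4 + 2*(64 + 8*(-3)**2)*(8 - (-5 + (-1 - 1*3)))/3 = 1/4 + 2*(64 + 8*9)*(8 - (-5 + (-1 - 3)))/3 = 1/4 + 2*(64 + 72)*(8 - (-5 - 4))/3 = 1/4 + (2/3)*136*(8 - 1*(-9)) = 1/4 + (2/3)*136*(8 + 9) = 1/4 + (2/3)*136*17 = 1/4 + 4624/3 = 18499/12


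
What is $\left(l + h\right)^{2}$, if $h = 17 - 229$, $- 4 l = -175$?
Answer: $\frac{452929}{16} \approx 28308.0$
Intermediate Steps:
$l = \frac{175}{4}$ ($l = \left(- \frac{1}{4}\right) \left(-175\right) = \frac{175}{4} \approx 43.75$)
$h = -212$ ($h = 17 - 229 = -212$)
$\left(l + h\right)^{2} = \left(\frac{175}{4} - 212\right)^{2} = \left(- \frac{673}{4}\right)^{2} = \frac{452929}{16}$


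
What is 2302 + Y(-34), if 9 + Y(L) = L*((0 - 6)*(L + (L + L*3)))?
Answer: -32387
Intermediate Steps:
Y(L) = -9 - 30*L**2 (Y(L) = -9 + L*((0 - 6)*(L + (L + L*3))) = -9 + L*(-6*(L + (L + 3*L))) = -9 + L*(-6*(L + 4*L)) = -9 + L*(-30*L) = -9 - 30*L**2)
2302 + Y(-34) = 2302 + (-9 - 30*(-34)**2) = 2302 + (-9 - 30*1156) = 2302 + (-9 - 34680) = 2302 - 34689 = -32387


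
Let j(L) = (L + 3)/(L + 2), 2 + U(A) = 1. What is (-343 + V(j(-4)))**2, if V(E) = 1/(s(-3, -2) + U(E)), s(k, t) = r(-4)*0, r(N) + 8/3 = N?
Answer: 118336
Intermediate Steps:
r(N) = -8/3 + N
U(A) = -1 (U(A) = -2 + 1 = -1)
s(k, t) = 0 (s(k, t) = (-8/3 - 4)*0 = -20/3*0 = 0)
j(L) = (3 + L)/(2 + L)
V(E) = -1 (V(E) = 1/(0 - 1) = 1/(-1) = -1)
(-343 + V(j(-4)))**2 = (-343 - 1)**2 = (-344)**2 = 118336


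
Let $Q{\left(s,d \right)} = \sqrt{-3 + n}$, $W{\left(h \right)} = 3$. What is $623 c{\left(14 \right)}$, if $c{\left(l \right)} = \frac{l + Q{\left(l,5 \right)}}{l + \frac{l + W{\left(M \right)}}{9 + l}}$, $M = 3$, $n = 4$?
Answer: $\frac{71645}{113} \approx 634.03$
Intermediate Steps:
$Q{\left(s,d \right)} = 1$ ($Q{\left(s,d \right)} = \sqrt{-3 + 4} = \sqrt{1} = 1$)
$c{\left(l \right)} = \frac{1 + l}{l + \frac{3 + l}{9 + l}}$ ($c{\left(l \right)} = \frac{l + 1}{l + \frac{l + 3}{9 + l}} = \frac{1 + l}{l + \frac{3 + l}{9 + l}}$)
$623 c{\left(14 \right)} = 623 \frac{9 + 14^{2} + 10 \cdot 14}{3 + 14^{2} + 10 \cdot 14} = 623 \frac{9 + 196 + 140}{3 + 196 + 140} = 623 \cdot \frac{1}{339} \cdot 345 = 623 \cdot \frac{115}{113} = \frac{71645}{113}$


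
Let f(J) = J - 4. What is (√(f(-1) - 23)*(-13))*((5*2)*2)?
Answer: -520*I*√7 ≈ -1375.8*I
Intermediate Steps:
f(J) = -4 + J
(√(f(-1) - 23)*(-13))*((5*2)*2) = (√((-4 - 1) - 23)*(-13))*((5*2)*2) = (√(-5 - 23)*(-13))*(10*2) = (√(-28)*(-13))*20 = ((2*I*√7)*(-13))*20 = -26*I*√7*20 = -520*I*√7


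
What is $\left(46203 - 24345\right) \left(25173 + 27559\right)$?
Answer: $1152616056$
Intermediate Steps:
$\left(46203 - 24345\right) \left(25173 + 27559\right) = 21858 \cdot 52732 = 1152616056$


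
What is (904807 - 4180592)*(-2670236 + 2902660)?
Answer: -761371052840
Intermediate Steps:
(904807 - 4180592)*(-2670236 + 2902660) = -3275785*232424 = -761371052840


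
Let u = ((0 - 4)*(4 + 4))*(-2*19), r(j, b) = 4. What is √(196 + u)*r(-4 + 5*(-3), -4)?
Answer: 8*√353 ≈ 150.31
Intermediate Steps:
u = 1216 (u = -4*8*(-38) = -32*(-38) = 1216)
√(196 + u)*r(-4 + 5*(-3), -4) = √(196 + 1216)*4 = √1412*4 = (2*√353)*4 = 8*√353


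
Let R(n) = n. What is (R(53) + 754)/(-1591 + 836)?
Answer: -807/755 ≈ -1.0689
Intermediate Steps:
(R(53) + 754)/(-1591 + 836) = (53 + 754)/(-1591 + 836) = 807/(-755) = 807*(-1/755) = -807/755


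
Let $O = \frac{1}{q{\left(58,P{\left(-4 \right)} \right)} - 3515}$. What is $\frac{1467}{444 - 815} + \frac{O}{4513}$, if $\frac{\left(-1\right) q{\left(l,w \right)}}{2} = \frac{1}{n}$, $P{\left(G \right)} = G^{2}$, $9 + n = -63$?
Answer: $- \frac{119680063875}{30266736871} \approx -3.9542$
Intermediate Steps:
$n = -72$ ($n = -9 - 63 = -72$)
$q{\left(l,w \right)} = \frac{1}{36}$ ($q{\left(l,w \right)} = - \frac{2}{-72} = \left(-2\right) \left(- \frac{1}{72}\right) = \frac{1}{36}$)
$O = - \frac{36}{126539}$ ($O = \frac{1}{\frac{1}{36} - 3515} = \frac{1}{- \frac{126539}{36}} = - \frac{36}{126539} \approx -0.0002845$)
$\frac{1467}{444 - 815} + \frac{O}{4513} = \frac{1467}{444 - 815} - \frac{36}{126539 \cdot 4513} = \frac{1467}{-371} - \frac{36}{571070507} = 1467 \left(- \frac{1}{371}\right) - \frac{36}{571070507} = - \frac{1467}{371} - \frac{36}{571070507} = - \frac{119680063875}{30266736871}$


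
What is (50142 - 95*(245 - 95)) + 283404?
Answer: 319296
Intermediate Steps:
(50142 - 95*(245 - 95)) + 283404 = (50142 - 95*150) + 283404 = (50142 - 14250) + 283404 = 35892 + 283404 = 319296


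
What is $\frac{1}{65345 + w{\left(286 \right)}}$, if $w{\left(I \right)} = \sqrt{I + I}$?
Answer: $\frac{65345}{4269968453} - \frac{2 \sqrt{143}}{4269968453} \approx 1.5298 \cdot 10^{-5}$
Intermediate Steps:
$w{\left(I \right)} = \sqrt{2} \sqrt{I}$ ($w{\left(I \right)} = \sqrt{2 I} = \sqrt{2} \sqrt{I}$)
$\frac{1}{65345 + w{\left(286 \right)}} = \frac{1}{65345 + \sqrt{2} \sqrt{286}} = \frac{1}{65345 + 2 \sqrt{143}}$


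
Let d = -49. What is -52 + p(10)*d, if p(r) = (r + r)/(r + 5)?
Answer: -352/3 ≈ -117.33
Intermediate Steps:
p(r) = 2*r/(5 + r) (p(r) = (2*r)/(5 + r) = 2*r/(5 + r))
-52 + p(10)*d = -52 + (2*10/(5 + 10))*(-49) = -52 + (2*10/15)*(-49) = -52 + (2*10*(1/15))*(-49) = -52 + (4/3)*(-49) = -52 - 196/3 = -352/3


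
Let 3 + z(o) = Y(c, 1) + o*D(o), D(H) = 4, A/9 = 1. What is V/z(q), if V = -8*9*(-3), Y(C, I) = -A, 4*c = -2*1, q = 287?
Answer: 27/142 ≈ 0.19014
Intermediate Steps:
c = -½ (c = (-2*1)/4 = (¼)*(-2) = -½ ≈ -0.50000)
A = 9 (A = 9*1 = 9)
Y(C, I) = -9 (Y(C, I) = -1*9 = -9)
z(o) = -12 + 4*o (z(o) = -3 + (-9 + o*4) = -3 + (-9 + 4*o) = -12 + 4*o)
V = 216 (V = -72*(-3) = 216)
V/z(q) = 216/(-12 + 4*287) = 216/(-12 + 1148) = 216/1136 = 216*(1/1136) = 27/142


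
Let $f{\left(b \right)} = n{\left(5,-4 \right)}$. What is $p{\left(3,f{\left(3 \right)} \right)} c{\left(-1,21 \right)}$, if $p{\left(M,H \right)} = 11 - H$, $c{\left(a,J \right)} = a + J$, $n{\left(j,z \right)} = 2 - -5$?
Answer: $80$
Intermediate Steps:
$n{\left(j,z \right)} = 7$ ($n{\left(j,z \right)} = 2 + 5 = 7$)
$c{\left(a,J \right)} = J + a$
$f{\left(b \right)} = 7$
$p{\left(3,f{\left(3 \right)} \right)} c{\left(-1,21 \right)} = \left(11 - 7\right) \left(21 - 1\right) = \left(11 - 7\right) 20 = 4 \cdot 20 = 80$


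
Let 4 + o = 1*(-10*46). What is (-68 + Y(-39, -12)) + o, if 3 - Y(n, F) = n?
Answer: -490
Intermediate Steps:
Y(n, F) = 3 - n
o = -464 (o = -4 + 1*(-10*46) = -4 + 1*(-460) = -4 - 460 = -464)
(-68 + Y(-39, -12)) + o = (-68 + (3 - 1*(-39))) - 464 = (-68 + (3 + 39)) - 464 = (-68 + 42) - 464 = -26 - 464 = -490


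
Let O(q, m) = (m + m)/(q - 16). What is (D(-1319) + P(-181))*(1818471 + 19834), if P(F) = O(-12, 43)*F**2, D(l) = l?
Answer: -374801239235/2 ≈ -1.8740e+11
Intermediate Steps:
O(q, m) = 2*m/(-16 + q) (O(q, m) = (2*m)/(-16 + q) = 2*m/(-16 + q))
P(F) = -43*F**2/14 (P(F) = (2*43/(-16 - 12))*F**2 = (2*43/(-28))*F**2 = (2*43*(-1/28))*F**2 = -43*F**2/14)
(D(-1319) + P(-181))*(1818471 + 19834) = (-1319 - 43/14*(-181)**2)*(1818471 + 19834) = (-1319 - 43/14*32761)*1838305 = (-1319 - 1408723/14)*1838305 = -1427189/14*1838305 = -374801239235/2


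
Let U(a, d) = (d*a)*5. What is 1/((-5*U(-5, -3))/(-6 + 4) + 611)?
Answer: 2/1597 ≈ 0.0012523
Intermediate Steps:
U(a, d) = 5*a*d (U(a, d) = (a*d)*5 = 5*a*d)
1/((-5*U(-5, -3))/(-6 + 4) + 611) = 1/((-25*(-5)*(-3))/(-6 + 4) + 611) = 1/(-5*75/(-2) + 611) = 1/(-375*(-½) + 611) = 1/(375/2 + 611) = 1/(1597/2) = 2/1597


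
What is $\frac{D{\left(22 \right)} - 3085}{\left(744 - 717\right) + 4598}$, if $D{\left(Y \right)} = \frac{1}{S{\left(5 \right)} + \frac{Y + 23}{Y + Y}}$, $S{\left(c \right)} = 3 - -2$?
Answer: $- \frac{817481}{1225625} \approx -0.66699$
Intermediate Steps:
$S{\left(c \right)} = 5$ ($S{\left(c \right)} = 3 + 2 = 5$)
$D{\left(Y \right)} = \frac{1}{5 + \frac{23 + Y}{2 Y}}$ ($D{\left(Y \right)} = \frac{1}{5 + \frac{Y + 23}{Y + Y}} = \frac{1}{5 + \frac{23 + Y}{2 Y}}$)
$\frac{D{\left(22 \right)} - 3085}{\left(744 - 717\right) + 4598} = \frac{2 \cdot 22 \frac{1}{23 + 11 \cdot 22} - 3085}{\left(744 - 717\right) + 4598} = \frac{2 \cdot 22 \frac{1}{23 + 242} - 3085}{27 + 4598} = \frac{2 \cdot 22 \cdot \frac{1}{265} - 3085}{4625} = \left(2 \cdot 22 \cdot \frac{1}{265} - 3085\right) \frac{1}{4625} = \left(\frac{44}{265} - 3085\right) \frac{1}{4625} = \left(- \frac{817481}{265}\right) \frac{1}{4625} = - \frac{817481}{1225625}$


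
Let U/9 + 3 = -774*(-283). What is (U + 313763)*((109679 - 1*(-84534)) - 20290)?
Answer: 397433882222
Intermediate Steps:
U = 1971351 (U = -27 + 9*(-774*(-283)) = -27 + 9*219042 = -27 + 1971378 = 1971351)
(U + 313763)*((109679 - 1*(-84534)) - 20290) = (1971351 + 313763)*((109679 - 1*(-84534)) - 20290) = 2285114*((109679 + 84534) - 20290) = 2285114*(194213 - 20290) = 2285114*173923 = 397433882222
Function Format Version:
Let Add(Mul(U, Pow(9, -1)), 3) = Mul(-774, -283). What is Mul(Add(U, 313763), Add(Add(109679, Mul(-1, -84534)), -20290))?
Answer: 397433882222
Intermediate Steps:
U = 1971351 (U = Add(-27, Mul(9, Mul(-774, -283))) = Add(-27, Mul(9, 219042)) = Add(-27, 1971378) = 1971351)
Mul(Add(U, 313763), Add(Add(109679, Mul(-1, -84534)), -20290)) = Mul(Add(1971351, 313763), Add(Add(109679, Mul(-1, -84534)), -20290)) = Mul(2285114, Add(Add(109679, 84534), -20290)) = Mul(2285114, Add(194213, -20290)) = Mul(2285114, 173923) = 397433882222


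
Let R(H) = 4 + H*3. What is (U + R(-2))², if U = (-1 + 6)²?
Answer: 529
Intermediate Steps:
U = 25 (U = 5² = 25)
R(H) = 4 + 3*H
(U + R(-2))² = (25 + (4 + 3*(-2)))² = (25 + (4 - 6))² = (25 - 2)² = 23² = 529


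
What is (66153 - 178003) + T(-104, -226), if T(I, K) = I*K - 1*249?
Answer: -88595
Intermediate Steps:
T(I, K) = -249 + I*K (T(I, K) = I*K - 249 = -249 + I*K)
(66153 - 178003) + T(-104, -226) = (66153 - 178003) + (-249 - 104*(-226)) = -111850 + (-249 + 23504) = -111850 + 23255 = -88595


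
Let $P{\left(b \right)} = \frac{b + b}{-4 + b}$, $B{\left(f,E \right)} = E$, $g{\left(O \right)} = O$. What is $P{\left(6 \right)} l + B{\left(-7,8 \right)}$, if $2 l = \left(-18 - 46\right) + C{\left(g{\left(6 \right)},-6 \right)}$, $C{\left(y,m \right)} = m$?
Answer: $-202$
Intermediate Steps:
$P{\left(b \right)} = \frac{2 b}{-4 + b}$
$l = -35$ ($l = \frac{\left(-18 - 46\right) - 6}{2} = \frac{-64 - 6}{2} = \frac{1}{2} \left(-70\right) = -35$)
$P{\left(6 \right)} l + B{\left(-7,8 \right)} = 2 \cdot 6 \frac{1}{-4 + 6} \left(-35\right) + 8 = 2 \cdot 6 \cdot \frac{1}{2} \left(-35\right) + 8 = 6 \left(-35\right) + 8 = -210 + 8 = -202$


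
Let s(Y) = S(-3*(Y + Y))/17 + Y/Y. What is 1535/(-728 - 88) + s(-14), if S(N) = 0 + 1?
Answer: -671/816 ≈ -0.82230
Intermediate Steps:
S(N) = 1
s(Y) = 18/17 (s(Y) = 1/17 + Y/Y = 1*(1/17) + 1 = 1/17 + 1 = 18/17)
1535/(-728 - 88) + s(-14) = 1535/(-728 - 88) + 18/17 = 1535/(-816) + 18/17 = 1535*(-1/816) + 18/17 = -1535/816 + 18/17 = -671/816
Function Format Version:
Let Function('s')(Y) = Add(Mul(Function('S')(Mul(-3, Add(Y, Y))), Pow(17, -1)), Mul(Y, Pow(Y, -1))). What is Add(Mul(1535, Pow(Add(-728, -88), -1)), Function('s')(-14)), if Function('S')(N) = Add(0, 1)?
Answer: Rational(-671, 816) ≈ -0.82230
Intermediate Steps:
Function('S')(N) = 1
Function('s')(Y) = Rational(18, 17) (Function('s')(Y) = Add(Mul(1, Pow(17, -1)), Mul(Y, Pow(Y, -1))) = Add(Mul(1, Rational(1, 17)), 1) = Add(Rational(1, 17), 1) = Rational(18, 17))
Add(Mul(1535, Pow(Add(-728, -88), -1)), Function('s')(-14)) = Add(Mul(1535, Pow(Add(-728, -88), -1)), Rational(18, 17)) = Add(Mul(1535, Pow(-816, -1)), Rational(18, 17)) = Add(Mul(1535, Rational(-1, 816)), Rational(18, 17)) = Add(Rational(-1535, 816), Rational(18, 17)) = Rational(-671, 816)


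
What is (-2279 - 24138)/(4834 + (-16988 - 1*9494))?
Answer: 26417/21648 ≈ 1.2203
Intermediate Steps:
(-2279 - 24138)/(4834 + (-16988 - 1*9494)) = -26417/(4834 + (-16988 - 9494)) = -26417/(4834 - 26482) = -26417/(-21648) = -26417*(-1/21648) = 26417/21648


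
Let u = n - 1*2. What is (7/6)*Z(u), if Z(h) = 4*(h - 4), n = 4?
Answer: -28/3 ≈ -9.3333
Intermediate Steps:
u = 2 (u = 4 - 1*2 = 4 - 2 = 2)
Z(h) = -16 + 4*h (Z(h) = 4*(-4 + h) = -16 + 4*h)
(7/6)*Z(u) = (7/6)*(-16 + 4*2) = ((1/6)*7)*(-16 + 8) = (7/6)*(-8) = -28/3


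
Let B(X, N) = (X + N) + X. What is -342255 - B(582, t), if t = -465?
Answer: -342954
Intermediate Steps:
B(X, N) = N + 2*X (B(X, N) = (N + X) + X = N + 2*X)
-342255 - B(582, t) = -342255 - (-465 + 2*582) = -342255 - (-465 + 1164) = -342255 - 1*699 = -342255 - 699 = -342954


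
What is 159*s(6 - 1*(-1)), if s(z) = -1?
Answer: -159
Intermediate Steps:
159*s(6 - 1*(-1)) = 159*(-1) = -159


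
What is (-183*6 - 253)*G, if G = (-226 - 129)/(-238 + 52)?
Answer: -479605/186 ≈ -2578.5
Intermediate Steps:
G = 355/186 (G = -355/(-186) = -355*(-1/186) = 355/186 ≈ 1.9086)
(-183*6 - 253)*G = (-183*6 - 253)*(355/186) = (-1098 - 253)*(355/186) = -1351*355/186 = -479605/186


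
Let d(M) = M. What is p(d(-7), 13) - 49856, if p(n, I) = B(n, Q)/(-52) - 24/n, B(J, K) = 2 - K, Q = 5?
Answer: -18146315/364 ≈ -49853.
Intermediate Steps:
p(n, I) = 3/52 - 24/n (p(n, I) = (2 - 1*5)/(-52) - 24/n = (2 - 5)*(-1/52) - 24/n = -3*(-1/52) - 24/n = 3/52 - 24/n)
p(d(-7), 13) - 49856 = (3/52 - 24/(-7)) - 49856 = (3/52 - 24*(-1/7)) - 49856 = (3/52 + 24/7) - 49856 = 1269/364 - 49856 = -18146315/364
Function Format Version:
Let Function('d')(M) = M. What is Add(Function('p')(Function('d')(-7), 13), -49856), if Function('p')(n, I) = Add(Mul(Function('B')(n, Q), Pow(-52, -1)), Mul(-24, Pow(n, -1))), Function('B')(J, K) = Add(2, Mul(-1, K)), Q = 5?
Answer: Rational(-18146315, 364) ≈ -49853.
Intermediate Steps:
Function('p')(n, I) = Add(Rational(3, 52), Mul(-24, Pow(n, -1))) (Function('p')(n, I) = Add(Mul(Add(2, Mul(-1, 5)), Pow(-52, -1)), Mul(-24, Pow(n, -1))) = Add(Mul(Add(2, -5), Rational(-1, 52)), Mul(-24, Pow(n, -1))) = Add(Mul(-3, Rational(-1, 52)), Mul(-24, Pow(n, -1))) = Add(Rational(3, 52), Mul(-24, Pow(n, -1))))
Add(Function('p')(Function('d')(-7), 13), -49856) = Add(Add(Rational(3, 52), Mul(-24, Pow(-7, -1))), -49856) = Add(Add(Rational(3, 52), Mul(-24, Rational(-1, 7))), -49856) = Add(Add(Rational(3, 52), Rational(24, 7)), -49856) = Add(Rational(1269, 364), -49856) = Rational(-18146315, 364)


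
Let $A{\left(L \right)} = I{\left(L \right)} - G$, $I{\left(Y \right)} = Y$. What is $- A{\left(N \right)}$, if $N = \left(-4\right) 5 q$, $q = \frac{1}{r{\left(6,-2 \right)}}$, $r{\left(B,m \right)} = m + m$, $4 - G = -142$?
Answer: $141$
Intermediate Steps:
$G = 146$ ($G = 4 - -142 = 4 + 142 = 146$)
$r{\left(B,m \right)} = 2 m$
$q = - \frac{1}{4}$ ($q = \frac{1}{2 \left(-2\right)} = \frac{1}{-4} = - \frac{1}{4} \approx -0.25$)
$N = 5$ ($N = \left(-4\right) 5 \left(- \frac{1}{4}\right) = \left(-20\right) \left(- \frac{1}{4}\right) = 5$)
$A{\left(L \right)} = -146 + L$ ($A{\left(L \right)} = L - 146 = -146 + L$)
$- A{\left(N \right)} = - (-146 + 5) = \left(-1\right) \left(-141\right) = 141$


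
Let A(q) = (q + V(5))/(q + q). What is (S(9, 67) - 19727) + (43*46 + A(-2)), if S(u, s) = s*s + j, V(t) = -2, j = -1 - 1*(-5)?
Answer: -13255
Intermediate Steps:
j = 4 (j = -1 + 5 = 4)
S(u, s) = 4 + s² (S(u, s) = s*s + 4 = s² + 4 = 4 + s²)
A(q) = (-2 + q)/(2*q) (A(q) = (q - 2)/(q + q) = (-2 + q)/((2*q)) = (-2 + q)*(1/(2*q)) = (-2 + q)/(2*q))
(S(9, 67) - 19727) + (43*46 + A(-2)) = ((4 + 67²) - 19727) + (43*46 + (½)*(-2 - 2)/(-2)) = ((4 + 4489) - 19727) + (1978 + (½)*(-½)*(-4)) = (4493 - 19727) + (1978 + 1) = -15234 + 1979 = -13255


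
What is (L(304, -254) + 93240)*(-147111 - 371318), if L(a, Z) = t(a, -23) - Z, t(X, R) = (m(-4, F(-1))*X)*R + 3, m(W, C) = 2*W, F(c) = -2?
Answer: -77470400757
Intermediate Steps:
t(X, R) = 3 - 8*R*X (t(X, R) = ((2*(-4))*X)*R + 3 = (-8*X)*R + 3 = -8*R*X + 3 = 3 - 8*R*X)
L(a, Z) = 3 - Z + 184*a (L(a, Z) = (3 - 8*(-23)*a) - Z = (3 + 184*a) - Z = 3 - Z + 184*a)
(L(304, -254) + 93240)*(-147111 - 371318) = ((3 - 1*(-254) + 184*304) + 93240)*(-147111 - 371318) = ((3 + 254 + 55936) + 93240)*(-518429) = (56193 + 93240)*(-518429) = 149433*(-518429) = -77470400757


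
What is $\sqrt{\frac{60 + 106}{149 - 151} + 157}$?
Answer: $\sqrt{74} \approx 8.6023$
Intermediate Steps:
$\sqrt{\frac{60 + 106}{149 - 151} + 157} = \sqrt{\frac{166}{-2} + 157} = \sqrt{166 \left(- \frac{1}{2}\right) + 157} = \sqrt{-83 + 157} = \sqrt{74}$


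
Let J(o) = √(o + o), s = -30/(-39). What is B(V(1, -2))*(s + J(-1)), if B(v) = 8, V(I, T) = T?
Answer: 80/13 + 8*I*√2 ≈ 6.1538 + 11.314*I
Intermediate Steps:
s = 10/13 (s = -30*(-1/39) = 10/13 ≈ 0.76923)
J(o) = √2*√o (J(o) = √(2*o) = √2*√o)
B(V(1, -2))*(s + J(-1)) = 8*(10/13 + √2*√(-1)) = 8*(10/13 + √2*I) = 8*(10/13 + I*√2) = 80/13 + 8*I*√2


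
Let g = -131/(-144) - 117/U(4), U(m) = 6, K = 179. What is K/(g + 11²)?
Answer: 25776/14747 ≈ 1.7479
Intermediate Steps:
g = -2677/144 (g = -131/(-144) - 117/6 = -131*(-1/144) - 117*⅙ = 131/144 - 39/2 = -2677/144 ≈ -18.590)
K/(g + 11²) = 179/(-2677/144 + 11²) = 179/(-2677/144 + 121) = 179/(14747/144) = 179*(144/14747) = 25776/14747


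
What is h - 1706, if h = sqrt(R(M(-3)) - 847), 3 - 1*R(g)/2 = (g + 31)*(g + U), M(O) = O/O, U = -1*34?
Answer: -1706 + sqrt(1271) ≈ -1670.3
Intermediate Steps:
U = -34
M(O) = 1
R(g) = 6 - 2*(-34 + g)*(31 + g) (R(g) = 6 - 2*(g + 31)*(g - 34) = 6 - 2*(31 + g)*(-34 + g) = 6 - 2*(-34 + g)*(31 + g))
h = sqrt(1271) (h = sqrt((2114 - 2*1**2 + 6*1) - 847) = sqrt((2114 - 2*1 + 6) - 847) = sqrt((2114 - 2 + 6) - 847) = sqrt(2118 - 847) = sqrt(1271) ≈ 35.651)
h - 1706 = sqrt(1271) - 1706 = -1706 + sqrt(1271)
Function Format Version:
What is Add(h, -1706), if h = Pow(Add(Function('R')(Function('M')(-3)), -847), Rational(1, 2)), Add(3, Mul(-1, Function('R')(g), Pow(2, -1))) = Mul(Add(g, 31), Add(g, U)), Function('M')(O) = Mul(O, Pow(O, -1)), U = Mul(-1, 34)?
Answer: Add(-1706, Pow(1271, Rational(1, 2))) ≈ -1670.3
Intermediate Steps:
U = -34
Function('M')(O) = 1
Function('R')(g) = Add(6, Mul(-2, Add(-34, g), Add(31, g))) (Function('R')(g) = Add(6, Mul(-2, Mul(Add(g, 31), Add(g, -34)))) = Add(6, Mul(-2, Mul(Add(31, g), Add(-34, g)))) = Add(6, Mul(-2, Mul(Add(-34, g), Add(31, g)))) = Add(6, Mul(-2, Add(-34, g), Add(31, g))))
h = Pow(1271, Rational(1, 2)) (h = Pow(Add(Add(2114, Mul(-2, Pow(1, 2)), Mul(6, 1)), -847), Rational(1, 2)) = Pow(Add(Add(2114, Mul(-2, 1), 6), -847), Rational(1, 2)) = Pow(Add(Add(2114, -2, 6), -847), Rational(1, 2)) = Pow(Add(2118, -847), Rational(1, 2)) = Pow(1271, Rational(1, 2)) ≈ 35.651)
Add(h, -1706) = Add(Pow(1271, Rational(1, 2)), -1706) = Add(-1706, Pow(1271, Rational(1, 2)))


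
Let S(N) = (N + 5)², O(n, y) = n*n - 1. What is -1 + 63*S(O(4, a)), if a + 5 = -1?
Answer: 25199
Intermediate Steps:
a = -6 (a = -5 - 1 = -6)
O(n, y) = -1 + n² (O(n, y) = n² - 1 = -1 + n²)
S(N) = (5 + N)²
-1 + 63*S(O(4, a)) = -1 + 63*(5 + (-1 + 4²))² = -1 + 63*(5 + (-1 + 16))² = -1 + 63*(5 + 15)² = -1 + 63*20² = -1 + 63*400 = -1 + 25200 = 25199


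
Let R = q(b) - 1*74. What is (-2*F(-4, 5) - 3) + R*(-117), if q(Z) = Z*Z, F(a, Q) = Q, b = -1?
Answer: 8528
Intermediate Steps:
q(Z) = Z²
R = -73 (R = (-1)² - 1*74 = 1 - 74 = -73)
(-2*F(-4, 5) - 3) + R*(-117) = (-2*5 - 3) - 73*(-117) = (-10 - 3) + 8541 = -13 + 8541 = 8528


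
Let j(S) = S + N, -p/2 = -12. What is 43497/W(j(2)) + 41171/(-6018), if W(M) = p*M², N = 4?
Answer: 4188763/96288 ≈ 43.502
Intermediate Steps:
p = 24 (p = -2*(-12) = 24)
j(S) = 4 + S (j(S) = S + 4 = 4 + S)
W(M) = 24*M²
43497/W(j(2)) + 41171/(-6018) = 43497/((24*(4 + 2)²)) + 41171/(-6018) = 43497/((24*6²)) + 41171*(-1/6018) = 43497/((24*36)) - 41171/6018 = 43497/864 - 41171/6018 = 43497*(1/864) - 41171/6018 = 1611/32 - 41171/6018 = 4188763/96288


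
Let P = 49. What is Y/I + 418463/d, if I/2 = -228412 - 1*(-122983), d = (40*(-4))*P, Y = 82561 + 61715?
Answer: -14894565849/275521120 ≈ -54.060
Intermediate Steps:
Y = 144276
d = -7840 (d = (40*(-4))*49 = -160*49 = -7840)
I = -210858 (I = 2*(-228412 - 1*(-122983)) = 2*(-228412 + 122983) = 2*(-105429) = -210858)
Y/I + 418463/d = 144276/(-210858) + 418463/(-7840) = 144276*(-1/210858) + 418463*(-1/7840) = -24046/35143 - 418463/7840 = -14894565849/275521120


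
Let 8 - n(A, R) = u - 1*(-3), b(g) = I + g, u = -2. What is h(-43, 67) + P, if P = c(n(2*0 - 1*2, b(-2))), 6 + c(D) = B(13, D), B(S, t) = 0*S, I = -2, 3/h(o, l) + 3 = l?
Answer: -381/64 ≈ -5.9531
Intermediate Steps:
h(o, l) = 3/(-3 + l)
B(S, t) = 0
b(g) = -2 + g
n(A, R) = 7 (n(A, R) = 8 - (-2 - 1*(-3)) = 8 - (-2 + 3) = 8 - 1*1 = 8 - 1 = 7)
c(D) = -6 (c(D) = -6 + 0 = -6)
P = -6
h(-43, 67) + P = 3/(-3 + 67) - 6 = 3/64 - 6 = -381/64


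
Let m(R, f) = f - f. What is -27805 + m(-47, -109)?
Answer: -27805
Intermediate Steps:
m(R, f) = 0
-27805 + m(-47, -109) = -27805 + 0 = -27805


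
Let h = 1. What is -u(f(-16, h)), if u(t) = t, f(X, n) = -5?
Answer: 5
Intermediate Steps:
-u(f(-16, h)) = -1*(-5) = 5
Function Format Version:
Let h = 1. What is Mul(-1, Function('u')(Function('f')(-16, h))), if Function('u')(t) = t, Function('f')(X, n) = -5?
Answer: 5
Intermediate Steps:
Mul(-1, Function('u')(Function('f')(-16, h))) = Mul(-1, -5) = 5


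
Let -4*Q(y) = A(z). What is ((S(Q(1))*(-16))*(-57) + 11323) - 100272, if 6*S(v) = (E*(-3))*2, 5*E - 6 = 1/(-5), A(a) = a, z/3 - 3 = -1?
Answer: -2250173/25 ≈ -90007.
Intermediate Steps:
z = 6 (z = 9 + 3*(-1) = 9 - 3 = 6)
E = 29/25 (E = 6/5 + (⅕)/(-5) = 6/5 + (⅕)*(-⅕) = 6/5 - 1/25 = 29/25 ≈ 1.1600)
Q(y) = -3/2 (Q(y) = -¼*6 = -3/2)
S(v) = -29/25 (S(v) = (((29/25)*(-3))*2)/6 = (-87/25*2)/6 = (⅙)*(-174/25) = -29/25)
((S(Q(1))*(-16))*(-57) + 11323) - 100272 = (-29/25*(-16)*(-57) + 11323) - 100272 = ((464/25)*(-57) + 11323) - 100272 = (-26448/25 + 11323) - 100272 = 256627/25 - 100272 = -2250173/25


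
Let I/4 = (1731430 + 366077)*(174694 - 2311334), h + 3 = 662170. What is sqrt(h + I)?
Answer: I*sqrt(17926468763753) ≈ 4.234e+6*I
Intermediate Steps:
h = 662167 (h = -3 + 662170 = 662167)
I = -17926469425920 (I = 4*((1731430 + 366077)*(174694 - 2311334)) = 4*(2097507*(-2136640)) = 4*(-4481617356480) = -17926469425920)
sqrt(h + I) = sqrt(662167 - 17926469425920) = sqrt(-17926468763753) = I*sqrt(17926468763753)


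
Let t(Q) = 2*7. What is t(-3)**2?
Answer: 196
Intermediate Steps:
t(Q) = 14
t(-3)**2 = 14**2 = 196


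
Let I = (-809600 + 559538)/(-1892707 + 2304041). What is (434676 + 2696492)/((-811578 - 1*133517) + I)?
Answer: -160994482264/48593744599 ≈ -3.3131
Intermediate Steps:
I = -125031/205667 (I = -250062/411334 = -250062*1/411334 = -125031/205667 ≈ -0.60793)
(434676 + 2696492)/((-811578 - 1*133517) + I) = (434676 + 2696492)/((-811578 - 1*133517) - 125031/205667) = 3131168/((-811578 - 133517) - 125031/205667) = 3131168/(-945095 - 125031/205667) = 3131168/(-194374978396/205667) = 3131168*(-205667/194374978396) = -160994482264/48593744599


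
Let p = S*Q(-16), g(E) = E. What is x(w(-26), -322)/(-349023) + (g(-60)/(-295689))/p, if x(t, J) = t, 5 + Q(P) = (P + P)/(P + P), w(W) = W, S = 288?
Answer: 245431543/3302472379104 ≈ 7.4318e-5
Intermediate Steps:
Q(P) = -4 (Q(P) = -5 + (P + P)/(P + P) = -5 + (2*P)/((2*P)) = -5 + (2*P)*(1/(2*P)) = -5 + 1 = -4)
p = -1152 (p = 288*(-4) = -1152)
x(w(-26), -322)/(-349023) + (g(-60)/(-295689))/p = -26/(-349023) - 60/(-295689)/(-1152) = -26*(-1/349023) - 60*(-1/295689)*(-1/1152) = 26/349023 + (20/98563)*(-1/1152) = 26/349023 - 5/28386144 = 245431543/3302472379104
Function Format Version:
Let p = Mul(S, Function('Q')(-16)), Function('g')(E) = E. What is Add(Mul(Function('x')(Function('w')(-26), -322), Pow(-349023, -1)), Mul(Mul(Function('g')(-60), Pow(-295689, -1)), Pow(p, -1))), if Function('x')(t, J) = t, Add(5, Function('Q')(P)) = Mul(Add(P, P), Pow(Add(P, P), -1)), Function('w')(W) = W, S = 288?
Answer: Rational(245431543, 3302472379104) ≈ 7.4318e-5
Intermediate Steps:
Function('Q')(P) = -4 (Function('Q')(P) = Add(-5, Mul(Add(P, P), Pow(Add(P, P), -1))) = Add(-5, Mul(Mul(2, P), Pow(Mul(2, P), -1))) = Add(-5, Mul(Mul(2, P), Mul(Rational(1, 2), Pow(P, -1)))) = Add(-5, 1) = -4)
p = -1152 (p = Mul(288, -4) = -1152)
Add(Mul(Function('x')(Function('w')(-26), -322), Pow(-349023, -1)), Mul(Mul(Function('g')(-60), Pow(-295689, -1)), Pow(p, -1))) = Add(Mul(-26, Pow(-349023, -1)), Mul(Mul(-60, Pow(-295689, -1)), Pow(-1152, -1))) = Add(Mul(-26, Rational(-1, 349023)), Mul(Mul(-60, Rational(-1, 295689)), Rational(-1, 1152))) = Add(Rational(26, 349023), Mul(Rational(20, 98563), Rational(-1, 1152))) = Add(Rational(26, 349023), Rational(-5, 28386144)) = Rational(245431543, 3302472379104)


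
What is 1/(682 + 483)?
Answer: 1/1165 ≈ 0.00085837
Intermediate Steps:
1/(682 + 483) = 1/1165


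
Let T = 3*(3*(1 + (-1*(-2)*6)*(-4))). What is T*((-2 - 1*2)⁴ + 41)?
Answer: -125631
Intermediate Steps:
T = -423 (T = 3*(3*(1 + (2*6)*(-4))) = 3*(3*(1 + 12*(-4))) = 3*(3*(1 - 48)) = 3*(3*(-47)) = 3*(-141) = -423)
T*((-2 - 1*2)⁴ + 41) = -423*((-2 - 1*2)⁴ + 41) = -423*((-2 - 2)⁴ + 41) = -423*((-4)⁴ + 41) = -423*(256 + 41) = -423*297 = -125631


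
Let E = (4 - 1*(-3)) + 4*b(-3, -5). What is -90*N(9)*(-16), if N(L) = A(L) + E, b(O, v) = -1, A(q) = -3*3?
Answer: -8640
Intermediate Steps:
A(q) = -9
E = 3 (E = (4 - 1*(-3)) + 4*(-1) = (4 + 3) - 4 = 7 - 4 = 3)
N(L) = -6 (N(L) = -9 + 3 = -6)
-90*N(9)*(-16) = -90*(-6)*(-16) = 540*(-16) = -8640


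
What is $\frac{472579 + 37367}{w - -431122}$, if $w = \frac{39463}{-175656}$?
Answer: $\frac{89575074576}{75729126569} \approx 1.1828$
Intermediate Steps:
$w = - \frac{39463}{175656}$ ($w = 39463 \left(- \frac{1}{175656}\right) = - \frac{39463}{175656} \approx -0.22466$)
$\frac{472579 + 37367}{w - -431122} = \frac{472579 + 37367}{- \frac{39463}{175656} - -431122} = \frac{509946}{- \frac{39463}{175656} + 431122} = \frac{509946}{\frac{75729126569}{175656}} = 509946 \cdot \frac{175656}{75729126569} = \frac{89575074576}{75729126569}$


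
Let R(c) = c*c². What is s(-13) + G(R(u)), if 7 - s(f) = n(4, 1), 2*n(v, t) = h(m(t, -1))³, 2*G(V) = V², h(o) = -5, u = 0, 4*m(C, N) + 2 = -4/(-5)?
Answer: 139/2 ≈ 69.500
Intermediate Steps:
m(C, N) = -3/10 (m(C, N) = -½ + (-4/(-5))/4 = -½ + (-4*(-⅕))/4 = -½ + (¼)*(⅘) = -½ + ⅕ = -3/10)
R(c) = c³
G(V) = V²/2
n(v, t) = -125/2 (n(v, t) = (½)*(-5)³ = (½)*(-125) = -125/2)
s(f) = 139/2 (s(f) = 7 - 1*(-125/2) = 7 + 125/2 = 139/2)
s(-13) + G(R(u)) = 139/2 + (0³)²/2 = 139/2 + (½)*0² = 139/2 + (½)*0 = 139/2 + 0 = 139/2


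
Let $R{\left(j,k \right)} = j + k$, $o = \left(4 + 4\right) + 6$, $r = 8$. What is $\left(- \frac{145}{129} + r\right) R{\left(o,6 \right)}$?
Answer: $\frac{17740}{129} \approx 137.52$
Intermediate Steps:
$o = 14$ ($o = 8 + 6 = 14$)
$\left(- \frac{145}{129} + r\right) R{\left(o,6 \right)} = \left(- \frac{145}{129} + 8\right) \left(14 + 6\right) = \left(\left(-145\right) \frac{1}{129} + 8\right) 20 = \left(- \frac{145}{129} + 8\right) 20 = \frac{887}{129} \cdot 20 = \frac{17740}{129}$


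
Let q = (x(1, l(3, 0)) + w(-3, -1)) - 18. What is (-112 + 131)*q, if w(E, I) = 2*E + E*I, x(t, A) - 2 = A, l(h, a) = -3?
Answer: -418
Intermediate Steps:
x(t, A) = 2 + A
q = -22 (q = ((2 - 3) - 3*(2 - 1)) - 18 = (-1 - 3*1) - 18 = (-1 - 3) - 18 = -4 - 18 = -22)
(-112 + 131)*q = (-112 + 131)*(-22) = 19*(-22) = -418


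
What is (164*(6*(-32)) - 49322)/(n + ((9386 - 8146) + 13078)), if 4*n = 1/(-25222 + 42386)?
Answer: -5548091360/983016609 ≈ -5.6439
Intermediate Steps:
n = 1/68656 (n = 1/(4*(-25222 + 42386)) = (¼)/17164 = (¼)*(1/17164) = 1/68656 ≈ 1.4565e-5)
(164*(6*(-32)) - 49322)/(n + ((9386 - 8146) + 13078)) = (164*(6*(-32)) - 49322)/(1/68656 + ((9386 - 8146) + 13078)) = (164*(-192) - 49322)/(1/68656 + (1240 + 13078)) = (-31488 - 49322)/(1/68656 + 14318) = -80810/983016609/68656 = -80810*68656/983016609 = -5548091360/983016609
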